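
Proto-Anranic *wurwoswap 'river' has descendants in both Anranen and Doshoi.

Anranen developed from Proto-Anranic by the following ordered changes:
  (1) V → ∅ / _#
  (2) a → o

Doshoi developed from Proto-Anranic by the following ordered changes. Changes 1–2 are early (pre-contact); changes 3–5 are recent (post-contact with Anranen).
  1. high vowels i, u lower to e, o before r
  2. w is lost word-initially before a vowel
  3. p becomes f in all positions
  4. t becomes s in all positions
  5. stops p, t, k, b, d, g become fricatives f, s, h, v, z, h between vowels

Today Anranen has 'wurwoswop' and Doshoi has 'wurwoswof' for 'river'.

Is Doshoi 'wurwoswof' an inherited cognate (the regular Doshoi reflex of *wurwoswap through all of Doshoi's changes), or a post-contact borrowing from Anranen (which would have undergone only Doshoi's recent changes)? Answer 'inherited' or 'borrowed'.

borrowed

If inherited, *wurwoswap would pass through all of Doshoi's changes:
Doshoi: *wurwoswap > worwoswap > orwoswap > orwoswaf  (by pre-rhotic lowering, glide loss, unconditioned shift)
If borrowed from Anranen 'wurwoswop' after the early changes, it would undergo only the recent ones:
  rule 3 (unconditioned shift): wurwoswop → wurwoswof
  rule 4 (unconditioned shift): no change (wurwoswof)
  rule 5 (intervocalic lenition): no change (wurwoswof)
  ⇒ as a loan: wurwoswof
Doshoi 'wurwoswof' matches the loan outcome 'wurwoswof', not the inherited 'orwoswaf' — it skipped the early Doshoi changes, so it was borrowed from Anranen.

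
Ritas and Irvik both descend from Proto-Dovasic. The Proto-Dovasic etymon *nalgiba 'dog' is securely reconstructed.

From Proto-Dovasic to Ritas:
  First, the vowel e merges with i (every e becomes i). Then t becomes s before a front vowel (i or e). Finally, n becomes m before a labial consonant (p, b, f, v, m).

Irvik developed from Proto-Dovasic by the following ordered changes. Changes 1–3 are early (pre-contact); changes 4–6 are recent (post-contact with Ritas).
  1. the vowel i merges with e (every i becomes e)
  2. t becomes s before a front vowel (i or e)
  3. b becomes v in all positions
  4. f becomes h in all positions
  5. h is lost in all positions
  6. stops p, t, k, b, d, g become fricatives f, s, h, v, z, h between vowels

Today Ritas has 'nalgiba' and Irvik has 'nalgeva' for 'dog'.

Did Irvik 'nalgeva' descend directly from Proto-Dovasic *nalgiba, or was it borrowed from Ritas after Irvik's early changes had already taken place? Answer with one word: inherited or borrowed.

If inherited, *nalgiba would pass through all of Irvik's changes:
Irvik: *nalgiba > nalgeba > nalgeva  (by vowel merger, unconditioned shift)
If borrowed from Ritas 'nalgiba' after the early changes, it would undergo only the recent ones:
  rule 4 (unconditioned shift): no change (nalgiba)
  rule 5 (h-loss): no change (nalgiba)
  rule 6 (intervocalic lenition): nalgiba → nalgiva
  ⇒ as a loan: nalgiva
Irvik 'nalgeva' matches the inherited outcome exactly, so it is an inherited cognate, not a loan.

inherited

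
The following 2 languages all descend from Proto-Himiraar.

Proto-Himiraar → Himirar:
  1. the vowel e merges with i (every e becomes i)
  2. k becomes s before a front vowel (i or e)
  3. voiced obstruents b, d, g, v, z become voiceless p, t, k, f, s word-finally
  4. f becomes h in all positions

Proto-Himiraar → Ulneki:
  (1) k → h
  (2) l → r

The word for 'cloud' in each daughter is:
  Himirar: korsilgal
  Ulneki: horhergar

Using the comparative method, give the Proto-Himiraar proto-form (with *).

Position 4: Himirar has s, Ulneki has h. Taking the neighbouring segments as reconstructed: Himirar s could go back to *k or *s; Ulneki h could go back to *k or *h — the one source consistent with every daughter is *k.
Position 9: Himirar has l, Ulneki has r. Himirar preserves l here (none of its changes turn any other segment into l), so the proto-segment is *l.
Position 5: Himirar has i, Ulneki has e. Ulneki preserves e here (none of its changes turn any other segment into e), so the proto-segment is *e.
Verify the candidate proto-form against each daughter:
Himirar: *korkelgal > korkilgal > korsilgal  (by vowel merger, palatalisation)
Ulneki: start from *korkelgal.
  rule 1 (unconditioned shift): korkelgal → horhelgal
  rule 2 (unconditioned shift): horhelgal → horhergar
  ⇒ Ulneki horhergar
No other proto-form is consistent with every reflex, so the reconstruction is *korkelgal.

*korkelgal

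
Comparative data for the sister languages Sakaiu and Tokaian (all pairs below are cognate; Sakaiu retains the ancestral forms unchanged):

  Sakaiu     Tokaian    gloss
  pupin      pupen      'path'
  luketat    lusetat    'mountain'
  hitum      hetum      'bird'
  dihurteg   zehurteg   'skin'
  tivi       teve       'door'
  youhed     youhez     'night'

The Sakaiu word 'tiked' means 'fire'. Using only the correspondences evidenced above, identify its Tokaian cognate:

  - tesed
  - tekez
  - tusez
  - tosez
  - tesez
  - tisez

hitum ~ hetum, dihurteg ~ zehurteg — Sakaiu i corresponds to Tokaian e after a consonant, before a consonant other than r, m, n, p, b, f, v.
luketat ~ lusetat — Sakaiu k corresponds to Tokaian s between vowels (before a front vowel).
youhed ~ youhez — Sakaiu d corresponds to Tokaian z word-finally.
Applying these to Sakaiu 'tiked':
  tiked → teked   (i→e after a consonant, before a consonant other than r, m, n, p, b, f, v)
  teked → tesed   (k→s between vowels (before a front vowel))
  tesed → tesez   (d→z word-finally)
So the Tokaian cognate is 'tesez'.

tesez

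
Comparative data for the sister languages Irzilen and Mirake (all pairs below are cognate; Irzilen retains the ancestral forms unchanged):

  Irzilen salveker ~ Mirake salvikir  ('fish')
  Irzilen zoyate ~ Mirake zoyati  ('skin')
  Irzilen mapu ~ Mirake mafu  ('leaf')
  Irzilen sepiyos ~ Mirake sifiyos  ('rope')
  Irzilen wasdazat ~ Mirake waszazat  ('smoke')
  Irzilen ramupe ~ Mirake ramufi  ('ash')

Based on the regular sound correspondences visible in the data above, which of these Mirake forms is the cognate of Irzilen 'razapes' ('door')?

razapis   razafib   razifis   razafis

ramupe ~ ramufi — Irzilen p corresponds to Mirake f between vowels (before a front vowel).
salveker ~ salvikir — Irzilen e corresponds to Mirake i after a consonant, before a consonant other than r, m, n, p, b, f, v.
Applying these to Irzilen 'razapes':
  razapes → razafes   (p→f between vowels (before a front vowel))
  razafes → razafis   (e→i after a consonant, before a consonant other than r, m, n, p, b, f, v)
So the Mirake cognate is 'razafis'.

razafis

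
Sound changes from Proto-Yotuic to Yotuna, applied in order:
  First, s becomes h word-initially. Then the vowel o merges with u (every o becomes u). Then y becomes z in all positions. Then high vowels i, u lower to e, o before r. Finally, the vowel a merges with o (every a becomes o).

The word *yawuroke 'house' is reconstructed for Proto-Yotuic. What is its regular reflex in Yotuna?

zoworuke

Yotuna: *yawuroke > yawuruke > zawuruke > zaworuke > zoworuke  (by vowel merger, unconditioned shift, pre-rhotic lowering, vowel merger)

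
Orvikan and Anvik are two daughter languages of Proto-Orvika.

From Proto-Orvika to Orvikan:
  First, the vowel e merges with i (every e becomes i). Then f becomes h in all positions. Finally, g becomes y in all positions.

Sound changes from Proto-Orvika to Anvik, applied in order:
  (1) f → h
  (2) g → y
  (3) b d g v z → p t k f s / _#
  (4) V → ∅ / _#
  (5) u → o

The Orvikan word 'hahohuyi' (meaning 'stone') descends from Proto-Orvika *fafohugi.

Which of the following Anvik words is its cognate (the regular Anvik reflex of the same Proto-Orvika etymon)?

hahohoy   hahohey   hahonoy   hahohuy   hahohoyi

Anvik: *fafohugi
  fafohugi → hahohugi   [unconditioned shift]
  hahohugi → hahohuyi   [unconditioned shift]
  hahohuyi (rule 3 does not apply)
  hahohuyi → hahohuy   [apocope]
  hahohuy → hahohoy   [vowel merger]
  giving Anvik hahohoy.
Only 'hahohoy' matches the regular Anvik development of *fafohugi.

hahohoy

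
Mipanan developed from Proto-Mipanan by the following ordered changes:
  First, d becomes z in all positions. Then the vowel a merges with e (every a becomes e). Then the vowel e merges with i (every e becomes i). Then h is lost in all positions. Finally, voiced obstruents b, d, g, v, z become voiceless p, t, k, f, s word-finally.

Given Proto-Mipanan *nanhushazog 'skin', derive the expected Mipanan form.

ninusizok

Mipanan: *nanhushazog
  nanhushazog (rule 1 does not apply)
  nanhushazog → nenhushezog   [vowel merger]
  nenhushezog → ninhushizog   [vowel merger]
  ninhushizog → ninusizog   [h-loss]
  ninusizog → ninusizok   [final devoicing]
  giving Mipanan ninusizok.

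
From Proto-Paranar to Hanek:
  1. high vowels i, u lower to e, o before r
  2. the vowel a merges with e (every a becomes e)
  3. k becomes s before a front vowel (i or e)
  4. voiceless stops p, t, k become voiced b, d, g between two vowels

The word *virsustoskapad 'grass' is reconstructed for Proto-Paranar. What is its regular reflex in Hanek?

versustossebed

Hanek: *virsustoskapad
  virsustoskapad → versustoskapad   [pre-rhotic lowering]
  versustoskapad → versustoskeped   [vowel merger]
  versustoskeped → versustosseped   [palatalisation]
  versustosseped → versustossebed   [intervocalic voicing]
  giving Hanek versustossebed.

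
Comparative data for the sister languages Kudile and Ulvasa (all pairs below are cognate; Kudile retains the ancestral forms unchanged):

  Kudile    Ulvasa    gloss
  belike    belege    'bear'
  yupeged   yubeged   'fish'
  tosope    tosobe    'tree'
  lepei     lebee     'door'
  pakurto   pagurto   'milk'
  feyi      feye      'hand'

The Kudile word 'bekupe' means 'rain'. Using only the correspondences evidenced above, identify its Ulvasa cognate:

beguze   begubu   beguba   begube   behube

pakurto ~ pagurto — Kudile k corresponds to Ulvasa g between vowels (before a back vowel).
yupeged ~ yubeged, tosope ~ tosobe — Kudile p corresponds to Ulvasa b between vowels (before a front vowel).
Applying these to Kudile 'bekupe':
  bekupe → begupe   (k→g between vowels (before a back vowel))
  begupe → begube   (p→b between vowels (before a front vowel))
So the Ulvasa cognate is 'begube'.

begube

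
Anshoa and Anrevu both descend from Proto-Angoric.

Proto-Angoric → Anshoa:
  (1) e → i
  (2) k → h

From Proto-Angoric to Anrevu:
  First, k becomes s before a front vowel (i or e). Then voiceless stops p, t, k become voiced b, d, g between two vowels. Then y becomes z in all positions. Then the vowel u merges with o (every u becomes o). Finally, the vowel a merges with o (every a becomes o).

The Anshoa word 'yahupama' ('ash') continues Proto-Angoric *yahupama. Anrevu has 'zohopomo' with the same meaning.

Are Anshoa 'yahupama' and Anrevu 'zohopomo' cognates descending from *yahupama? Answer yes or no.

Derive the expected Anrevu reflex of *yahupama:
Anrevu: start from *yahupama.
  rule 1: no change — yahupama
  rule 2 (intervocalic voicing): yahupama → yahubama
  rule 3 (unconditioned shift): yahubama → zahubama
  rule 4 (vowel merger): zahubama → zahobama
  rule 5 (vowel merger): zahobama → zohobomo
  ⇒ Anrevu zohobomo
The regular Anrevu reflex would be 'zohobomo', but the attested form is 'zohopomo'. The correspondence is irregular, so they are not cognates (the Anrevu form has a different source).

no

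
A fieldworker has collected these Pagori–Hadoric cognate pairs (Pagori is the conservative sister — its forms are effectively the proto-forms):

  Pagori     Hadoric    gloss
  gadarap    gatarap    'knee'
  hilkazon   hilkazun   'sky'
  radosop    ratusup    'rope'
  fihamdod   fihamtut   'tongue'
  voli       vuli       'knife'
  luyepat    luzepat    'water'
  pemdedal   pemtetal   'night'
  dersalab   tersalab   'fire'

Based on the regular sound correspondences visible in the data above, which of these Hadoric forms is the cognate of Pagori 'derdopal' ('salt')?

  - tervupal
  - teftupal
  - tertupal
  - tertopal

tertupal

dersalab ~ tersalab — Pagori d corresponds to Hadoric t word-initially before a front vowel.
fihamdod ~ fihamtut — Pagori d corresponds to Hadoric t after a consonant, before a back vowel.
radosop ~ ratusup — Pagori o corresponds to Hadoric u after a consonant, before a labial obstruent.
Applying these to Pagori 'derdopal':
  derdopal → terdopal   (d→t word-initially before a front vowel)
  terdopal → tertopal   (d→t after a consonant, before a back vowel)
  tertopal → tertupal   (o→u after a consonant, before a labial obstruent)
So the Hadoric cognate is 'tertupal'.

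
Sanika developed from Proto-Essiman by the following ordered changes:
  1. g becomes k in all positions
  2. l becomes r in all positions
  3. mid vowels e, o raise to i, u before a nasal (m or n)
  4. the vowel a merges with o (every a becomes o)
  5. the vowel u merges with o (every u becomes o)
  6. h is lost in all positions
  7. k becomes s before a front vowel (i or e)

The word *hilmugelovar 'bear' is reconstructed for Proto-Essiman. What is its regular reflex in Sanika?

Sanika: *hilmugelovar > hilmukelovar > hirmukerovar > hirmukerovor > hirmokerovor > irmokerovor > irmoserovor  (by unconditioned shift, unconditioned shift, vowel merger, vowel merger, h-loss, palatalisation)

irmoserovor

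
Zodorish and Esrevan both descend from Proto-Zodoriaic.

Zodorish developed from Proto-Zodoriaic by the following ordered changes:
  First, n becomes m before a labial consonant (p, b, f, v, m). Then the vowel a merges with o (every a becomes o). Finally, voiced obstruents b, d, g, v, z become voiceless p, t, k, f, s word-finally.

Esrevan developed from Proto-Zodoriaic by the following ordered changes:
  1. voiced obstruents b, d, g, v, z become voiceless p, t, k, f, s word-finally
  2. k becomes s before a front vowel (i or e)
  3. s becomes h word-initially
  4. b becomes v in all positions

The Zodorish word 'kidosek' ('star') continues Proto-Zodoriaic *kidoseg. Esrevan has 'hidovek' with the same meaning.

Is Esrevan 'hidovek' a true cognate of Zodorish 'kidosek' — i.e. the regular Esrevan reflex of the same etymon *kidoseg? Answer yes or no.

no

Derive the expected Esrevan reflex of *kidoseg:
Esrevan: *kidoseg
  kidoseg → kidosek   [final devoicing]
  kidosek → sidosek   [palatalisation]
  sidosek → hidosek   [debuccalisation]
  hidosek (rule 4 does not apply)
  giving Esrevan hidosek.
The regular Esrevan reflex would be 'hidosek', but the attested form is 'hidovek'. The correspondence is irregular, so they are not cognates (the Esrevan form has a different source).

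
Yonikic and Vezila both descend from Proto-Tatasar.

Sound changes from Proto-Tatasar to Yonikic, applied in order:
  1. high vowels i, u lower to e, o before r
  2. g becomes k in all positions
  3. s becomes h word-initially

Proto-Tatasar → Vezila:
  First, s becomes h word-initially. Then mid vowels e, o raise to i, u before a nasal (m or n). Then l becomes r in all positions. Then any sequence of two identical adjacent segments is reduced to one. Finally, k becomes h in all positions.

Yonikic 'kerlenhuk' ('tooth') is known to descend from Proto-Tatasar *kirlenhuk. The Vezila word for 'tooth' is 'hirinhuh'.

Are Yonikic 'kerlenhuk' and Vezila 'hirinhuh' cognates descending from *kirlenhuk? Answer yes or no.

Derive the expected Vezila reflex of *kirlenhuk:
Vezila: *kirlenhuk > kirlinhuk > kirrinhuk > kirinhuk > hirinhuh  (by pre-nasal raising, unconditioned shift, degemination, unconditioned shift)
Vezila 'hirinhuh' matches the regular reflex exactly, so the pair is cognate.

yes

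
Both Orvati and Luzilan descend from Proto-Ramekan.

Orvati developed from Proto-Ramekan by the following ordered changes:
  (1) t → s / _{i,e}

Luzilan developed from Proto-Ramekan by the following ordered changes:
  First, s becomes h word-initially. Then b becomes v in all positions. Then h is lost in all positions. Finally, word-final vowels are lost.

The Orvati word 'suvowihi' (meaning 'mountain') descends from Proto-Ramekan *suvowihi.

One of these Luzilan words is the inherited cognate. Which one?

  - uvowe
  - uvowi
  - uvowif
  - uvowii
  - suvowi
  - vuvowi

Luzilan: *suvowihi
  suvowihi → huvowihi   [debuccalisation]
  huvowihi (rule 2 does not apply)
  huvowihi → uvowii   [h-loss]
  uvowii → uvowi   [apocope]
  giving Luzilan uvowi.
The other candidates each miss or misapply at least one Luzilan change.

uvowi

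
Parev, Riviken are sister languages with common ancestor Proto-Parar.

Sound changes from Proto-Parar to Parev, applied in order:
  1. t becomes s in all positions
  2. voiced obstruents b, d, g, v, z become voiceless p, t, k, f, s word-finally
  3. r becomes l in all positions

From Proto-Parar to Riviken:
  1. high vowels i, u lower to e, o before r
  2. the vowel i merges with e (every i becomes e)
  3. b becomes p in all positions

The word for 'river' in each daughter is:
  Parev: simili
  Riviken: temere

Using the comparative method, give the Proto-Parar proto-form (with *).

Position 4: Parev has i, Riviken has e. Parev preserves i here (none of its changes turn any other segment into i), so the proto-segment is *i.
Position 2: Parev has i, Riviken has e. Parev preserves i here (none of its changes turn any other segment into i), so the proto-segment is *i.
Position 1: Parev has s, Riviken has t. Riviken preserves t here (none of its changes turn any other segment into t), so the proto-segment is *t.
This points to *timiri. Verify forward in each daughter:
Parev: *timiri
  timiri → simiri   [unconditioned shift]
  simiri (rule 2 does not apply)
  simiri → simili   [unconditioned shift]
  giving Parev simili.
Riviken: *timiri > timeri > temere  (by pre-rhotic lowering, vowel merger)
Only *timiri yields all of Parev simili, Riviken temere.

*timiri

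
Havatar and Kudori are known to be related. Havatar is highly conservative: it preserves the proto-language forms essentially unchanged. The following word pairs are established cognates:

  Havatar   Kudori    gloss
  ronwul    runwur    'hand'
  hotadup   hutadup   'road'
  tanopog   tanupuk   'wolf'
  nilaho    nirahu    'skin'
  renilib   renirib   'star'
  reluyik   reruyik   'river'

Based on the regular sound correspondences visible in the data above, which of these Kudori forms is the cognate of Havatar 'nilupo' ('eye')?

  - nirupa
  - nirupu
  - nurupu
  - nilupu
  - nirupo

nirupu

reluyik ~ reruyik — Havatar l corresponds to Kudori r between vowels (before a back vowel).
nilaho ~ nirahu — Havatar o corresponds to Kudori u word-finally.
Applying these to Havatar 'nilupo':
  nilupo → nirupo   (l→r between vowels (before a back vowel))
  nirupo → nirupu   (o→u word-finally)
So the Kudori cognate is 'nirupu'.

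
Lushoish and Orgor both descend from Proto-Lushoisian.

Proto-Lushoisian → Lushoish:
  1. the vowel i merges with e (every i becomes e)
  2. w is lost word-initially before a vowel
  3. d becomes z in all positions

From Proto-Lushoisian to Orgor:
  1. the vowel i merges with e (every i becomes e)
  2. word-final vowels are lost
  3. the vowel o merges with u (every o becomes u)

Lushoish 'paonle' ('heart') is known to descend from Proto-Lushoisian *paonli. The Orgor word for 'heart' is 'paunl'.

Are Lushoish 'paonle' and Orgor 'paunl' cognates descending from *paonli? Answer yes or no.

yes

Derive the expected Orgor reflex of *paonli:
Orgor: *paonli > paonle > paonl > paunl  (by vowel merger, apocope, vowel merger)
Orgor 'paunl' matches the regular reflex exactly, so the pair is cognate.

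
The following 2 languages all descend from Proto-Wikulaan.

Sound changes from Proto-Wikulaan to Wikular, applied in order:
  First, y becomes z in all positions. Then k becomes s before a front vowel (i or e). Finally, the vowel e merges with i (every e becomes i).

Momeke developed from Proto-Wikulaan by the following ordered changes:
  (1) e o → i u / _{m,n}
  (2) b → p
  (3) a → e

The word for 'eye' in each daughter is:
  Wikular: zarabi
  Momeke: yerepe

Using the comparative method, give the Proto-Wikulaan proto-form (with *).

*yarabe

Position 6: Wikular has i, Momeke has e. Taking the neighbouring segments as reconstructed: Wikular i could go back to *e or *i; Momeke e could go back to *a or *e — the one source consistent with every daughter is *e.
Position 4: Wikular has a, Momeke has e. Wikular preserves a here (none of its changes turn any other segment into a), so the proto-segment is *a.
Continuing position by position gives *yarabe; check it forward:
Wikular: *yarabe > zarabe > zarabi  (by unconditioned shift, vowel merger)
Momeke: start from *yarabe.
  rule 1: no change — yarabe
  rule 2 (unconditioned shift): yarabe → yarape
  rule 3 (vowel merger): yarape → yerepe
  ⇒ Momeke yerepe
Only *yarabe yields all of Wikular zarabi, Momeke yerepe.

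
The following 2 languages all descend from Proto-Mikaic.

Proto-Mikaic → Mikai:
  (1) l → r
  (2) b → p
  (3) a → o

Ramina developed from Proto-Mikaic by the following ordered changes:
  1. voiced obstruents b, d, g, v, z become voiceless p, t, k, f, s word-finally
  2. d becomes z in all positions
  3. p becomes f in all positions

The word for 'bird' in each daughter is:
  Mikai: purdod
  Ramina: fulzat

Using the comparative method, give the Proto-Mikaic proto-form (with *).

*puldad

Position 5: Mikai has o, Ramina has a. Ramina preserves a here (none of its changes turn any other segment into a), so the proto-segment is *a.
Position 1: Mikai has p, Ramina has f. Taking the neighbouring segments as reconstructed: Mikai p could go back to *p or *b; Ramina f could go back to *p or *f — the one source consistent with every daughter is *p.
Continuing position by position gives *puldad; check it forward:
Mikai: *puldad > purdad > purdod  (by unconditioned shift, vowel merger)
Ramina: start from *puldad.
  rule 1 (final devoicing): puldad → puldat
  rule 2 (unconditioned shift): puldat → pulzat
  rule 3 (unconditioned shift): pulzat → fulzat
  ⇒ Ramina fulzat
*puldad is the unique common source.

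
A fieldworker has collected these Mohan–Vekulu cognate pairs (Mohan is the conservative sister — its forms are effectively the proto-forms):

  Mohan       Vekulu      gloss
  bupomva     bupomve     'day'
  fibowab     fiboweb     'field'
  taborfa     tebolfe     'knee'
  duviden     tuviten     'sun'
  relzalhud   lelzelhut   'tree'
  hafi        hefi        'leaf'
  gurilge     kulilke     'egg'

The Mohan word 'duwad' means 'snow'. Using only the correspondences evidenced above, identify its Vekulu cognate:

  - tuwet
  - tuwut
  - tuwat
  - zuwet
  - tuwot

tuwet

duviden ~ tuviten — Mohan d corresponds to Vekulu t word-initially before a back vowel.
relzalhud ~ lelzelhut — Mohan a corresponds to Vekulu e after a consonant, before a consonant other than r, m, n, p, b, f, v.
relzalhud ~ lelzelhut — Mohan d corresponds to Vekulu t word-finally.
Applying these to Mohan 'duwad':
  duwad → tuwad   (d→t word-initially before a back vowel)
  tuwad → tuwed   (a→e after a consonant, before a consonant other than r, m, n, p, b, f, v)
  tuwed → tuwet   (d→t word-finally)
So the Vekulu cognate is 'tuwet'.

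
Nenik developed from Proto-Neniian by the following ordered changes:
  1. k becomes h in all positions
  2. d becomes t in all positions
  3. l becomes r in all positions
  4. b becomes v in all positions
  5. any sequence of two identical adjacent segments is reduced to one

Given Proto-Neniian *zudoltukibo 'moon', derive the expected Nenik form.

zutortuhivo

Nenik: *zudoltukibo > zudoltuhibo > zutoltuhibo > zutortuhibo > zutortuhivo  (by unconditioned shift, unconditioned shift, unconditioned shift, unconditioned shift)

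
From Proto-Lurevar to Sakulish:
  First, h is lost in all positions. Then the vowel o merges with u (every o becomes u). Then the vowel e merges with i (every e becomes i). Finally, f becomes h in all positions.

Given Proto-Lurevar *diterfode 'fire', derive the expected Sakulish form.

Sakulish: *diterfode
  diterfode (rule 1 does not apply)
  diterfode → diterfude   [vowel merger]
  diterfude → ditirfudi   [vowel merger]
  ditirfudi → ditirhudi   [unconditioned shift]
  giving Sakulish ditirhudi.

ditirhudi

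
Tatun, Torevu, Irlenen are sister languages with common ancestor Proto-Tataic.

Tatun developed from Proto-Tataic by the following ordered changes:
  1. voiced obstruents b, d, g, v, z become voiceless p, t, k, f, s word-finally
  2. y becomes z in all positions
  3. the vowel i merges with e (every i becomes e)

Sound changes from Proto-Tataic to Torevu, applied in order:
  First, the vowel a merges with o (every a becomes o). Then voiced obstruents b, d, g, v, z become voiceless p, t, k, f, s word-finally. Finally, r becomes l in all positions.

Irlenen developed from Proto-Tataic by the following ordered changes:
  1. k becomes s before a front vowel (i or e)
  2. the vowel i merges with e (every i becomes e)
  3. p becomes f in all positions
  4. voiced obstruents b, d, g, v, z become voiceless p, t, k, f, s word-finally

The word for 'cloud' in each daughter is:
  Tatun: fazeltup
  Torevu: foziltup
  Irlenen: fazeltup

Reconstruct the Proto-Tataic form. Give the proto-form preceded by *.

*faziltub

Position 4: Tatun has e, Torevu has i, Irlenen has e. Torevu preserves i here (none of its changes turn any other segment into i), so the proto-segment is *i.
Position 2: Tatun has a, Torevu has o, Irlenen has a. Tatun preserves a here (none of its changes turn any other segment into a), so the proto-segment is *a.
The remaining positions agree across the daughters. Check the candidate against every language:
Tatun: *faziltub > faziltup > fazeltup  (by final devoicing, vowel merger)
Torevu: *faziltub > foziltub > foziltup  (by vowel merger, final devoicing)
Irlenen: *faziltub
  faziltub (rule 1 does not apply)
  faziltub → fazeltub   [vowel merger]
  fazeltub (rule 3 does not apply)
  fazeltub → fazeltup   [final devoicing]
  giving Irlenen fazeltup.
No other proto-form is consistent with every reflex, so the reconstruction is *faziltub.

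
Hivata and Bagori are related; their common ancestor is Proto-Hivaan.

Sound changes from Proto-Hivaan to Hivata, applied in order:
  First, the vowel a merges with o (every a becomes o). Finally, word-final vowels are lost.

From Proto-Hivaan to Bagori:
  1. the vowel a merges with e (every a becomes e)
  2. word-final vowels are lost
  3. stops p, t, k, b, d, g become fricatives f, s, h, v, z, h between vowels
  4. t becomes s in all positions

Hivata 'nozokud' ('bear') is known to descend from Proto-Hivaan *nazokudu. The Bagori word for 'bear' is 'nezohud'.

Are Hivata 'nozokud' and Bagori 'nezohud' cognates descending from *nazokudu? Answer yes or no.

yes

Derive the expected Bagori reflex of *nazokudu:
Bagori: start from *nazokudu.
  rule 1 (vowel merger): nazokudu → nezokudu
  rule 2 (apocope): nezokudu → nezokud
  rule 3 (intervocalic lenition): nezokud → nezohud
  rule 4: no change — nezohud
  ⇒ Bagori nezohud
Bagori 'nezohud' matches the regular reflex exactly, so the pair is cognate.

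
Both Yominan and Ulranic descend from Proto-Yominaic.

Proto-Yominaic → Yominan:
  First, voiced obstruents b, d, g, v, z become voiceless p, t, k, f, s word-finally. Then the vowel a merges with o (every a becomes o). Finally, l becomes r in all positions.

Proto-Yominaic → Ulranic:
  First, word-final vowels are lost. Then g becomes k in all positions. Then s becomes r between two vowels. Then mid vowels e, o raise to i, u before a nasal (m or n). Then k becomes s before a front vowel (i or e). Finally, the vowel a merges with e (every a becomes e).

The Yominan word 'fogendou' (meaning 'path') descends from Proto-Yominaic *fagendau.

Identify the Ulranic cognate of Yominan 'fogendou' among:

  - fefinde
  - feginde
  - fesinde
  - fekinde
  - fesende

Ulranic: start from *fagendau.
  rule 1 (apocope): fagendau → fagenda
  rule 2 (unconditioned shift): fagenda → fakenda
  rule 3: no change — fakenda
  rule 4 (pre-nasal raising): fakenda → fakinda
  rule 5 (palatalisation): fakinda → fasinda
  rule 6 (vowel merger): fasinda → fesinde
  ⇒ Ulranic fesinde
Among the options, 'fesinde' alone shows every Ulranic change applied in order.

fesinde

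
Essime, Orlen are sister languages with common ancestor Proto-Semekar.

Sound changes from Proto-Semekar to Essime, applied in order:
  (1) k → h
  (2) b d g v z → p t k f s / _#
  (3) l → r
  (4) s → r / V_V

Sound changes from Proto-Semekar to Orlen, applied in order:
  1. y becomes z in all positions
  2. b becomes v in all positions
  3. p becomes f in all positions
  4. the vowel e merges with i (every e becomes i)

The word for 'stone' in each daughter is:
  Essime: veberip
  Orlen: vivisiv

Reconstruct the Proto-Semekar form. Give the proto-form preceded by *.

Position 3: Essime has b, Orlen has v. Essime preserves b here (none of its changes turn any other segment into b), so the proto-segment is *b.
Position 4: Essime has e, Orlen has i. Essime preserves e here (none of its changes turn any other segment into e), so the proto-segment is *e.
Position 5: Essime has r, Orlen has s. Orlen preserves s here (none of its changes turn any other segment into s), so the proto-segment is *s.
This points to *vebesib. Verify forward in each daughter:
Essime: *vebesib > vebesip > veberip  (by final devoicing, rhotacism)
Orlen: *vebesib
  vebesib (rule 1 does not apply)
  vebesib → vevesiv   [unconditioned shift]
  vevesiv (rule 3 does not apply)
  vevesiv → vivisiv   [vowel merger]
  giving Orlen vivisiv.
*vebesib is the unique common source.

*vebesib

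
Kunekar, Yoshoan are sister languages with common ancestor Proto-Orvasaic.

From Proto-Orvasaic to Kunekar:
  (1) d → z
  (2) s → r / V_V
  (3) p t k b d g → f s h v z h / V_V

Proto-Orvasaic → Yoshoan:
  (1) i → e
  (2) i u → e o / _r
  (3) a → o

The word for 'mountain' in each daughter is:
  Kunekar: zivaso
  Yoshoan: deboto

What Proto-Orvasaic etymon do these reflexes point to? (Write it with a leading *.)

Position 2: Kunekar has i, Yoshoan has e. Kunekar preserves i here (none of its changes turn any other segment into i), so the proto-segment is *i.
Position 1: Kunekar has z, Yoshoan has d. Yoshoan preserves d here (none of its changes turn any other segment into d), so the proto-segment is *d.
Position 5: Kunekar has s, Yoshoan has t. Yoshoan preserves t here (none of its changes turn any other segment into t), so the proto-segment is *t.
Continuing position by position gives *dibato; check it forward:
Kunekar: *dibato
  dibato → zibato   [unconditioned shift]
  zibato (rule 2 does not apply)
  zibato → zivaso   [intervocalic lenition]
  giving Kunekar zivaso.
Yoshoan: *dibato > debato > deboto  (by vowel merger, vowel merger)
Only *dibato yields all of Kunekar zivaso, Yoshoan deboto.

*dibato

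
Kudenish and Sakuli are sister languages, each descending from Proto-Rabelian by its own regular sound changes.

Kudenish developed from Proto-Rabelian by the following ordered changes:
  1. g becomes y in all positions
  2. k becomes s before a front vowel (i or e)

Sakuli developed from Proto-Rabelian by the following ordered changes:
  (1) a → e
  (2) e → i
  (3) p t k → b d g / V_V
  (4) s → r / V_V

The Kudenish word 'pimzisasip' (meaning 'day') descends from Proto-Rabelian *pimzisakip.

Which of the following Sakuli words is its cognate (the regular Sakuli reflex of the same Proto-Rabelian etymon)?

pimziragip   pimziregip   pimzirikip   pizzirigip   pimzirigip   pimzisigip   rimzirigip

pimzirigip

Sakuli: *pimzisakip
  pimzisakip → pimzisekip   [vowel merger]
  pimzisekip → pimzisikip   [vowel merger]
  pimzisikip → pimzisigip   [intervocalic voicing]
  pimzisigip → pimzirigip   [rhotacism]
  giving Sakuli pimzirigip.
Only 'pimzirigip' matches the regular Sakuli development of *pimzisakip.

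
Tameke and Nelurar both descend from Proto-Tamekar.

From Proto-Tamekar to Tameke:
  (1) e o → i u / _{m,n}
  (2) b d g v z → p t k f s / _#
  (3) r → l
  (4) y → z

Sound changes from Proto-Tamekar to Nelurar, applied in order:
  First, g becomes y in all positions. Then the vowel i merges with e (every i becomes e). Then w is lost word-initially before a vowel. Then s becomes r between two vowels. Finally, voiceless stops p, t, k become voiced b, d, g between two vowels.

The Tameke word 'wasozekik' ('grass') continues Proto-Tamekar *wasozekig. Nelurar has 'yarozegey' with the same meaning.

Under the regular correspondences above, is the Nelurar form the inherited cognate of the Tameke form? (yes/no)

no

Derive the expected Nelurar reflex of *wasozekig:
Nelurar: *wasozekig > wasozekiy > wasozekey > asozekey > arozekey > arozegey  (by unconditioned shift, vowel merger, glide loss, rhotacism, intervocalic voicing)
The regular Nelurar reflex would be 'arozegey', but the attested form is 'yarozegey'. The correspondence is irregular, so they are not cognates (the Nelurar form has a different source).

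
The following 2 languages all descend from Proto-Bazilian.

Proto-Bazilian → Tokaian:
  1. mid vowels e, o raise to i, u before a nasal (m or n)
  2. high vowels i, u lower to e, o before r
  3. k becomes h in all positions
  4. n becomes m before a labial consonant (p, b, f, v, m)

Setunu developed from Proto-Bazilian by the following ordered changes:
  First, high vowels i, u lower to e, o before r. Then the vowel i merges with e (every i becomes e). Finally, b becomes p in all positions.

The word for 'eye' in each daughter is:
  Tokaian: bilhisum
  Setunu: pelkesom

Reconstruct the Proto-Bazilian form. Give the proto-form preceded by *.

Position 2: Tokaian has i, Setunu has e. Taking the neighbouring segments as reconstructed: Tokaian i can only go back to *i; Setunu e could go back to *e or *i — the one source consistent with every daughter is *i.
Position 7: Tokaian has u, Setunu has o. Taking the neighbouring segments as reconstructed: Tokaian u could go back to *o or *u; Setunu o can only go back to *o — the one source consistent with every daughter is *o.
Verify the candidate proto-form against each daughter:
Tokaian: *bilkisom > bilkisum > bilhisum  (by pre-nasal raising, unconditioned shift)
Setunu: *bilkisom
  bilkisom (rule 1 does not apply)
  bilkisom → belkesom   [vowel merger]
  belkesom → pelkesom   [unconditioned shift]
  giving Setunu pelkesom.
No other proto-form is consistent with every reflex, so the reconstruction is *bilkisom.

*bilkisom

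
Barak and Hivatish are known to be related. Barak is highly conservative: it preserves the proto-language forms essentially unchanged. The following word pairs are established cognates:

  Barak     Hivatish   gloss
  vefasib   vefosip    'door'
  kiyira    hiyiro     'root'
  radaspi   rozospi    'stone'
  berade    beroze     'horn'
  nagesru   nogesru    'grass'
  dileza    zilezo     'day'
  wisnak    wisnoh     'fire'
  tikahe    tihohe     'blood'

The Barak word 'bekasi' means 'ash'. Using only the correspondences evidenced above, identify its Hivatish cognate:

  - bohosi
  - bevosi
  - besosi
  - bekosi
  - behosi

behosi

tikahe ~ tihohe — Barak k corresponds to Hivatish h between vowels (before a back vowel).
vefasib ~ vefosip, radaspi ~ rozospi — Barak a corresponds to Hivatish o after a consonant, before a consonant other than r, m, n, p, b, f, v.
Applying these to Barak 'bekasi':
  bekasi → behasi   (k→h between vowels (before a back vowel))
  behasi → behosi   (a→o after a consonant, before a consonant other than r, m, n, p, b, f, v)
So the Hivatish cognate is 'behosi'.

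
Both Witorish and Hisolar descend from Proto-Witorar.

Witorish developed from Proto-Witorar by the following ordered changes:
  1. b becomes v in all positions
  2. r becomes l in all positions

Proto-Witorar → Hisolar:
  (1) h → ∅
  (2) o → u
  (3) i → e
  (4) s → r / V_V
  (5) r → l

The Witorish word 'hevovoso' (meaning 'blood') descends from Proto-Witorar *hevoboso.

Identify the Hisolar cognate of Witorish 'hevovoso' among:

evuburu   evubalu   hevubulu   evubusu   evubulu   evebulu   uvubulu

evubulu

Hisolar: start from *hevoboso.
  rule 1 (h-loss): hevoboso → evoboso
  rule 2 (vowel merger): evoboso → evubusu
  rule 3: no change — evubusu
  rule 4 (rhotacism): evubusu → evuburu
  rule 5 (unconditioned shift): evuburu → evubulu
  ⇒ Hisolar evubulu
Among the options, 'evubulu' alone shows every Hisolar change applied in order.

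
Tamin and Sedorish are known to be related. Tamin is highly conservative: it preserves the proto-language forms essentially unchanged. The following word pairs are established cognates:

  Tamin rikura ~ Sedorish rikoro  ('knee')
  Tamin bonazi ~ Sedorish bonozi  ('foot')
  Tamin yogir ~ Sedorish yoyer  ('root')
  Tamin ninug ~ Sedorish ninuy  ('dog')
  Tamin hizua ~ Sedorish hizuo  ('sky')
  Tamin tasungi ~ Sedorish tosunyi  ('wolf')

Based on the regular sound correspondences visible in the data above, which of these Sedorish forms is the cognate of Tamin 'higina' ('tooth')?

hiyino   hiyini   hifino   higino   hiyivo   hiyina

yogir ~ yoyer — Tamin g corresponds to Sedorish y between vowels (before a front vowel).
rikura ~ rikoro — Tamin a corresponds to Sedorish o word-finally.
Applying these to Tamin 'higina':
  higina → hiyina   (g→y between vowels (before a front vowel))
  hiyina → hiyino   (a→o word-finally)
So the Sedorish cognate is 'hiyino'.

hiyino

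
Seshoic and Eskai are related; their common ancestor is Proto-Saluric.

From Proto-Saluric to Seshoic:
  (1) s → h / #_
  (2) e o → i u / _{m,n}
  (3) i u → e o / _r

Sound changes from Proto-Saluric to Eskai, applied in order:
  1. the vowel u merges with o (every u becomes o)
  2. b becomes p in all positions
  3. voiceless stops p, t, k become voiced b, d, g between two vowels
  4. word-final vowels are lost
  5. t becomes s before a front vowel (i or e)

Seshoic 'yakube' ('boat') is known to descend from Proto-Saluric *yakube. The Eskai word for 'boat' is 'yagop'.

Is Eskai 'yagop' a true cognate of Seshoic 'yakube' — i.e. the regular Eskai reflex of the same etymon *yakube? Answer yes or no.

no

Derive the expected Eskai reflex of *yakube:
Eskai: *yakube > yakobe > yakope > yagobe > yagob  (by vowel merger, unconditioned shift, intervocalic voicing, apocope)
The regular Eskai reflex would be 'yagob', but the attested form is 'yagop'. The correspondence is irregular, so they are not cognates (the Eskai form has a different source).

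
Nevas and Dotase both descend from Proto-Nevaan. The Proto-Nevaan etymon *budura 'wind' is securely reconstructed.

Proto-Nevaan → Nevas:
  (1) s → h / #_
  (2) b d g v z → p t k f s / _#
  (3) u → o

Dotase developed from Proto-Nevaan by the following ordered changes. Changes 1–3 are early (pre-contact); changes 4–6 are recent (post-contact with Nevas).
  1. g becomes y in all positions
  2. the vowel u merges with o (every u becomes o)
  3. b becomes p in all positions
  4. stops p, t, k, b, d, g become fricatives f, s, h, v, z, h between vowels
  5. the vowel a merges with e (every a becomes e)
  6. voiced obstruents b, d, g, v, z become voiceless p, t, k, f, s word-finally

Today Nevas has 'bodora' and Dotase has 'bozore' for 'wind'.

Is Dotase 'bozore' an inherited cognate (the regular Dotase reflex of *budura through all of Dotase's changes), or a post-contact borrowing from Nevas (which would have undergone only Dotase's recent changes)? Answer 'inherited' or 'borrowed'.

If inherited, *budura would pass through all of Dotase's changes:
Dotase: *budura
  budura (rule 1 does not apply)
  budura → bodora   [vowel merger]
  bodora → podora   [unconditioned shift]
  podora → pozora   [intervocalic lenition]
  pozora → pozore   [vowel merger]
  pozore (rule 6 does not apply)
  giving Dotase pozore.
If borrowed from Nevas 'bodora' after the early changes, it would undergo only the recent ones:
  rule 4 (intervocalic lenition): bodora → bozora
  rule 5 (vowel merger): bozora → bozore
  rule 6 (final devoicing): no change (bozore)
  ⇒ as a loan: bozore
Dotase 'bozore' matches the loan outcome 'bozore', not the inherited 'pozore' — it skipped the early Dotase changes, so it was borrowed from Nevas.

borrowed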